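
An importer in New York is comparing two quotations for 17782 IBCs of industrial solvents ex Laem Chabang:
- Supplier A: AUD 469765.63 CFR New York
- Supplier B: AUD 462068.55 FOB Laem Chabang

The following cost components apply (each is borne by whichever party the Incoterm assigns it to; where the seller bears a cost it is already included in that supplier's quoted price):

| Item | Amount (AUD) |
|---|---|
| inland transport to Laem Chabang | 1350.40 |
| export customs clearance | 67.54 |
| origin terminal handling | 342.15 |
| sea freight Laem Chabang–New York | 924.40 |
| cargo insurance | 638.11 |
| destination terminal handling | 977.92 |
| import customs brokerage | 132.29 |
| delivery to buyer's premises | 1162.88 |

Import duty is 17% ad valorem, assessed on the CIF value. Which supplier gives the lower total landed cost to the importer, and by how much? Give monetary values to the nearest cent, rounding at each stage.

Supplier B is cheaper by AUD 7924.04

Supplier A (CFR):
CIF value = CFR price + insurance = 469765.63 + 638.11 = 470403.74
Import duty = 470403.74 × 17% = 79968.64
Buyer bears (A): 638.11 + 977.92 + 132.29 + 1162.88 = 2911.20
Landed cost (A) = invoice 469765.63 + 2911.20 + duty 79968.64 = 552645.47
Supplier B (FOB):
CIF value = FOB price + freight + insurance = 462068.55 + 924.40 + 638.11 = 463631.06
Import duty = 463631.06 × 17% = 78817.28
Buyer bears (B): 924.40 + 638.11 + 977.92 + 132.29 + 1162.88 = 3835.60
Landed cost (B) = invoice 462068.55 + 3835.60 + duty 78817.28 = 544721.43
Difference = |552645.47 − 544721.43| = 7924.04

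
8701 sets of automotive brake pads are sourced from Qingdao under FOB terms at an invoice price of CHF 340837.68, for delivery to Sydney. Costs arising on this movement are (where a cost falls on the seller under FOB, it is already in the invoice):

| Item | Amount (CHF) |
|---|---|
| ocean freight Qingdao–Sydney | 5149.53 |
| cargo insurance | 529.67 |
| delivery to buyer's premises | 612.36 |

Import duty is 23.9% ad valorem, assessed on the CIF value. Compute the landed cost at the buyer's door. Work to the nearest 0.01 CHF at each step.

Total landed cost: CHF 429946.77

FOB: the seller bears costs until goods are on board at the origin port; the buyer bears freight, insurance and all costs thereafter.
CIF value = FOB price + freight + insurance = 340837.68 + 5149.53 + 529.67 = 346516.88
Import duty = 346516.88 × 23.9% = 82817.53
Buyer bears: freight 5149.53 + insurance 529.67 + delivery 612.36 + duty 82817.53 = 89109.09
Landed cost = invoice 340837.68 + 89109.09 = 429946.77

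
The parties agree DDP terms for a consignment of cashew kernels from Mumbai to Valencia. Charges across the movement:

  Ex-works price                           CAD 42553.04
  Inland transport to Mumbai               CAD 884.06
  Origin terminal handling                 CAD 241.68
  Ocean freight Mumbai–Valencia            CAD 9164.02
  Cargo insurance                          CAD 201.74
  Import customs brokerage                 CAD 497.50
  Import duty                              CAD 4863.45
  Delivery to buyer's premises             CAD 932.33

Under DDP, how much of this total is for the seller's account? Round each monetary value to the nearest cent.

DDP: the seller bears all costs including import duty.
Seller's account: goods 42553.04 + inland to port 884.06 + origin terminal 241.68 + freight 9164.02 + insurance 201.74 + brokerage 497.50 + duty 4863.45 + delivery 932.33 = 59337.82
Buyer's account: 0.00

Seller's account: CAD 59337.82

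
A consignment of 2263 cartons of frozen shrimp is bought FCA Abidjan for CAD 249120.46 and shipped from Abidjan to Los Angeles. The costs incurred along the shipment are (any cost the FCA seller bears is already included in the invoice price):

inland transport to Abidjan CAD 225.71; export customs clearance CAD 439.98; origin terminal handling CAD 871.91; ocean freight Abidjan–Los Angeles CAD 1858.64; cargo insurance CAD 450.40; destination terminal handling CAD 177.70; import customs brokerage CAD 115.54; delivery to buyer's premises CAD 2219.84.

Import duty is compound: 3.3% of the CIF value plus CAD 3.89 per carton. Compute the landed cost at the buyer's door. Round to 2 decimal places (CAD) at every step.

FCA: the seller delivers export-cleared goods to the carrier; the buyer bears costs from that point.
Already in the invoice (seller's account under FCA): inland to port, export clearance — exclude.
CIF value = FCA price + origin terminal + freight + insurance = 249120.46 + 871.91 + 1858.64 + 450.40 = 252301.41
Ad valorem component: 252301.41 × 3.3% = 8325.95
Specific component: 2263 × 3.89 = 8803.07
Import duty = 8325.95 + 8803.07 = 17129.02
Buyer bears: origin terminal 871.91 + freight 1858.64 + insurance 450.40 + destination terminal 177.70 + brokerage 115.54 + delivery 2219.84 + duty 17129.02 = 22823.05
Landed cost = invoice 249120.46 + 22823.05 = 271943.51

Total landed cost: CAD 271943.51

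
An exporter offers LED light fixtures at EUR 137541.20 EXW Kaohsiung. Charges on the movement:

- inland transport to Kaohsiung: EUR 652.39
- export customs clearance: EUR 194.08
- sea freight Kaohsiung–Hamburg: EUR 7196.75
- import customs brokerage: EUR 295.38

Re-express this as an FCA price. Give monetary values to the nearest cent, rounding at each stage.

FCA price: EUR 138387.67

Not relevant to the conversion: freight, brokerage — on the buyer under both terms; not part of either seller's price.
From EXW to FCA, the seller additionally bears: inland to port, export clearance.
FCA price = 137541.20 + 652.39 + 194.08 = 138387.67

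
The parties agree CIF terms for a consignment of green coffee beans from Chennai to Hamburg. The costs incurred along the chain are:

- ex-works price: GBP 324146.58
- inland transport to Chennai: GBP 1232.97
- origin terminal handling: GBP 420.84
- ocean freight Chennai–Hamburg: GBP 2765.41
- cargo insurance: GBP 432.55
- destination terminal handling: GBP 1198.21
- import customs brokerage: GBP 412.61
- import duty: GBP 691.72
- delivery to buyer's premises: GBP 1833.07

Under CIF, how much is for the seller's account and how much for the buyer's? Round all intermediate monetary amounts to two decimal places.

Seller: GBP 328998.35; buyer: GBP 4135.61

CIF: the seller pays costs through ocean freight and marine insurance to the destination port.
Seller's account: goods 324146.58 + inland to port 1232.97 + origin terminal 420.84 + freight 2765.41 + insurance 432.55 = 328998.35
Buyer's account: destination terminal 1198.21 + brokerage 412.61 + duty 691.72 + delivery 1833.07 = 4135.61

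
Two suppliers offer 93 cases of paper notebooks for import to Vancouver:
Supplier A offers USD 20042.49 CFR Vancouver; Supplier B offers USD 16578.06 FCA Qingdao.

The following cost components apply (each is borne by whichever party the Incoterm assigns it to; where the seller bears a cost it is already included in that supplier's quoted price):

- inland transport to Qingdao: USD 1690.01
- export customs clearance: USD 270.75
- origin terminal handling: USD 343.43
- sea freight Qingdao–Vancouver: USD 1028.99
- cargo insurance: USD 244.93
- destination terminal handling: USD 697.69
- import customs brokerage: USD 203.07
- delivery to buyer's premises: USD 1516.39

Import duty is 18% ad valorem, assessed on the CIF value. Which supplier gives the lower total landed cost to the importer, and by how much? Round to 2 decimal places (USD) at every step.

Supplier A (CFR):
CIF value = CFR price + insurance = 20042.49 + 244.93 = 20287.42
Import duty = 20287.42 × 18% = 3651.74
Buyer bears (A): 244.93 + 697.69 + 203.07 + 1516.39 = 2662.08
Landed cost (A) = invoice 20042.49 + 2662.08 + duty 3651.74 = 26356.31
Supplier B (FCA):
CIF value = FCA price + origin terminal + freight + insurance = 16578.06 + 343.43 + 1028.99 + 244.93 = 18195.41
Import duty = 18195.41 × 18% = 3275.17
Buyer bears (B): 343.43 + 1028.99 + 244.93 + 697.69 + 203.07 + 1516.39 = 4034.50
Landed cost (B) = invoice 16578.06 + 4034.50 + duty 3275.17 = 23887.73
Difference = |26356.31 − 23887.73| = 2468.58

Supplier B is cheaper by USD 2468.58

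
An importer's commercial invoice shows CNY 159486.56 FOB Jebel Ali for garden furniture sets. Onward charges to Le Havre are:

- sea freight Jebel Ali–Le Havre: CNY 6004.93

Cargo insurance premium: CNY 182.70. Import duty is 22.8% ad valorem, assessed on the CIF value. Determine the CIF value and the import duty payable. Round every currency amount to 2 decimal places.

CIF = FOB price + freight + insurance
CIF = 159486.56 + 6004.93 + 182.70 = 165674.19
Import duty = 165674.19 × 22.8% = 37773.72

CIF value: CNY 165674.19; import duty: CNY 37773.72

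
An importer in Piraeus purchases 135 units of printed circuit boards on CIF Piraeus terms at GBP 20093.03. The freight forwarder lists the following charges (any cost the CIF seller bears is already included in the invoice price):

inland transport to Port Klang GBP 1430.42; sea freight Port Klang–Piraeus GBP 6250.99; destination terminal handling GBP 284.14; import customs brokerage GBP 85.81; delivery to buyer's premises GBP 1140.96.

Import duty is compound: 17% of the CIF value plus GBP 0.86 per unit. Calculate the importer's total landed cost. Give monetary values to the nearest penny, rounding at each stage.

Total landed cost: GBP 25135.86

CIF: the seller pays costs through ocean freight and marine insurance to the destination port.
Already in the invoice (seller's account under CIF): inland to port, freight — exclude.
The CIF price already equals the CIF value: 20093.03
Ad valorem component: 20093.03 × 17% = 3415.82
Specific component: 135 × 0.86 = 116.10
Import duty = 3415.82 + 116.10 = 3531.92
Buyer bears: destination terminal 284.14 + brokerage 85.81 + delivery 1140.96 + duty 3531.92 = 5042.83
Landed cost = invoice 20093.03 + 5042.83 = 25135.86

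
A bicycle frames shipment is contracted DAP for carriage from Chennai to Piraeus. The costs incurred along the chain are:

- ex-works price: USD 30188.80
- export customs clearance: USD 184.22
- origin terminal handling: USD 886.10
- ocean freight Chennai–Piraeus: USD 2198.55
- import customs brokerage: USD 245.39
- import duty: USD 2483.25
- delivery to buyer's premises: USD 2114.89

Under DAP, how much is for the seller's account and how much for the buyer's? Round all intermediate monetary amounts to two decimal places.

Seller: USD 35572.56; buyer: USD 2728.64

DAP: the seller bears all costs to the named destination except import duty and clearance.
Seller's account: goods 30188.80 + export clearance 184.22 + origin terminal 886.10 + freight 2198.55 + delivery 2114.89 = 35572.56
Buyer's account: brokerage 245.39 + duty 2483.25 = 2728.64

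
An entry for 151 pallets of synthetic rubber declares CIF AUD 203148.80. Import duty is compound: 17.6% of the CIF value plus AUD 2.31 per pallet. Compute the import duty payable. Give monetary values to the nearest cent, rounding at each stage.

Ad valorem component: 203148.80 × 17.6% = 35754.19
Specific component: 151 × 2.31 = 348.81
Import duty = 35754.19 + 348.81 = 36103.00

Import duty: AUD 36103.00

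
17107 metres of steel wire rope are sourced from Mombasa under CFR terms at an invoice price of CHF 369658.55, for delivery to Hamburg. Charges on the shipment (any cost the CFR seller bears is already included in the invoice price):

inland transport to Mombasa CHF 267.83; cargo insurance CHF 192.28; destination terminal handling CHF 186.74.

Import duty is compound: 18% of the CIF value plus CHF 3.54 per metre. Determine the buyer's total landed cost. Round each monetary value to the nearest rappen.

Total landed cost: CHF 497169.50

CFR: the seller pays costs through ocean freight to the destination port, but not insurance.
Already in the invoice (seller's account under CFR): inland to port — exclude.
CIF value = CFR price + insurance = 369658.55 + 192.28 = 369850.83
Ad valorem component: 369850.83 × 18% = 66573.15
Specific component: 17107 × 3.54 = 60558.78
Import duty = 66573.15 + 60558.78 = 127131.93
Buyer bears: insurance 192.28 + destination terminal 186.74 + duty 127131.93 = 127510.95
Landed cost = invoice 369658.55 + 127510.95 = 497169.50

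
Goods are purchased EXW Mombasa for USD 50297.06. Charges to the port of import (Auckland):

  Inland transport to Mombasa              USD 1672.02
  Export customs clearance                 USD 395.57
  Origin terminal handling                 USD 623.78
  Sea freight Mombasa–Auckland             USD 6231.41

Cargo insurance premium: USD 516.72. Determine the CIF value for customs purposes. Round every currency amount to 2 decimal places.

CIF = EXW price + pre-shipment costs + freight + insurance
CIF = 50297.06 + 1672.02 + 395.57 + 623.78 + 6231.41 + 516.72 = 59736.56

CIF value: USD 59736.56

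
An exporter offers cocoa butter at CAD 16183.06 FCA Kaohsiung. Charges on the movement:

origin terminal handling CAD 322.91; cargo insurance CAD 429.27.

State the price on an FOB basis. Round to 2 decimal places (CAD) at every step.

FOB price: CAD 16505.97

Not relevant to the conversion: insurance — on the buyer under both terms; not part of either seller's price.
From FCA to FOB, the seller additionally bears: origin terminal.
FOB price = 16183.06 + 322.91 = 16505.97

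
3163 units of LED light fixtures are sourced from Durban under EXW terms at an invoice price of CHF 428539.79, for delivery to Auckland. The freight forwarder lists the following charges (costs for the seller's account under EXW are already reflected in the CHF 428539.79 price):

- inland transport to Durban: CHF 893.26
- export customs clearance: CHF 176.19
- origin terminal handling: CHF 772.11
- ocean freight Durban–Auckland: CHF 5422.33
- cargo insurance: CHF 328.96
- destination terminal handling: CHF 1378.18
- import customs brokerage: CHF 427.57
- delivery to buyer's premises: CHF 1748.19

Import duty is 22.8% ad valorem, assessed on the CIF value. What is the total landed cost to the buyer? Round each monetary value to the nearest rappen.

EXW: the seller makes goods available at their premises; the buyer bears all onward costs.
CIF value = EXW price + inland to port + export clearance + origin terminal + freight + insurance = 428539.79 + 893.26 + 176.19 + 772.11 + 5422.33 + 328.96 = 436132.64
Import duty = 436132.64 × 22.8% = 99438.24
Buyer bears: inland to port 893.26 + export clearance 176.19 + origin terminal 772.11 + freight 5422.33 + insurance 328.96 + destination terminal 1378.18 + brokerage 427.57 + delivery 1748.19 + duty 99438.24 = 110585.03
Landed cost = invoice 428539.79 + 110585.03 = 539124.82

Total landed cost: CHF 539124.82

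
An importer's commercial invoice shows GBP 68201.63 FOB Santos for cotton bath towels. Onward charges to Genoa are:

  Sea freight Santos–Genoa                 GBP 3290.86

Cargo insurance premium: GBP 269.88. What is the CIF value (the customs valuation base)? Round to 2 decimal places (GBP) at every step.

CIF value: GBP 71762.37

CIF = FOB price + freight + insurance
CIF = 68201.63 + 3290.86 + 269.88 = 71762.37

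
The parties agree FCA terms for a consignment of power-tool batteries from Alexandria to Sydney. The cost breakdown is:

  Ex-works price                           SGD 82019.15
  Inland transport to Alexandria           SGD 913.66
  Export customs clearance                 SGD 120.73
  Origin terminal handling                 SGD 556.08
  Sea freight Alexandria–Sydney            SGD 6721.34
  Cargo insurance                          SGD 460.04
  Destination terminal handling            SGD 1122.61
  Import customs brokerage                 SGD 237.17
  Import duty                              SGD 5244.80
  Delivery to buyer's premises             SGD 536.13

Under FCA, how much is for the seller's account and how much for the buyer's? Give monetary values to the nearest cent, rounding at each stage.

FCA: the seller delivers export-cleared goods to the carrier; the buyer bears costs from that point.
Seller's account: goods 82019.15 + inland to port 913.66 + export clearance 120.73 = 83053.54
Buyer's account: origin terminal 556.08 + freight 6721.34 + insurance 460.04 + destination terminal 1122.61 + brokerage 237.17 + duty 5244.80 + delivery 536.13 = 14878.17

Seller: SGD 83053.54; buyer: SGD 14878.17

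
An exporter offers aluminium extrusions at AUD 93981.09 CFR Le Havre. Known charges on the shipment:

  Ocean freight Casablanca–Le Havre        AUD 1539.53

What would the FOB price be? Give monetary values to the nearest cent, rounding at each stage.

FOB price: AUD 92441.56

From CFR to FOB, the seller no longer bears: freight.
FOB price = 93981.09 − 1539.53 = 92441.56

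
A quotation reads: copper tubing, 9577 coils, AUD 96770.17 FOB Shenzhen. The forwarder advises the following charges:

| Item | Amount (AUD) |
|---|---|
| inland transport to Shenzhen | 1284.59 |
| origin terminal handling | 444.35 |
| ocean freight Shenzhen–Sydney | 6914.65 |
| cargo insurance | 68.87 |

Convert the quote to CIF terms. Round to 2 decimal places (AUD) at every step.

CIF price: AUD 103753.69

Not relevant to the conversion: inland to port, origin terminal — on the seller under both FOB and CIF; already in the FOB price and stays in the CIF price.
From FOB to CIF, the seller additionally bears: freight, insurance.
CIF price = 96770.17 + 6914.65 + 68.87 = 103753.69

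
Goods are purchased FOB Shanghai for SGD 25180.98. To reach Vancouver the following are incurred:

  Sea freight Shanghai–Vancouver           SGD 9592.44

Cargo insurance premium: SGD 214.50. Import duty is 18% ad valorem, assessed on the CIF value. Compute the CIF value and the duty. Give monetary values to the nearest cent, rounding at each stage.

CIF value: SGD 34987.92; import duty: SGD 6297.83

CIF = FOB price + freight + insurance
CIF = 25180.98 + 9592.44 + 214.50 = 34987.92
Import duty = 34987.92 × 18% = 6297.83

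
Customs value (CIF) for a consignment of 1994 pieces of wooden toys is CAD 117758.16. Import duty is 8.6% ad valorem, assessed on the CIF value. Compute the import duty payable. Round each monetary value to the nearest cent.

Import duty = 117758.16 × 8.6% = 10127.20

Import duty: CAD 10127.20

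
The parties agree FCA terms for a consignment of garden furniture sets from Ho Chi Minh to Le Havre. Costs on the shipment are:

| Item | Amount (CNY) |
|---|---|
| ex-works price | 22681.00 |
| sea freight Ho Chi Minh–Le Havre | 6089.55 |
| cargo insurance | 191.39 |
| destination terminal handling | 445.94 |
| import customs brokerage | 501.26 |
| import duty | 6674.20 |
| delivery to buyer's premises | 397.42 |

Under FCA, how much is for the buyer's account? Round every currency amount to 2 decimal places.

Buyer's account: CNY 14299.76

FCA: the seller delivers export-cleared goods to the carrier; the buyer bears costs from that point.
Seller's account: goods 22681.00 = 22681.00
Buyer's account: freight 6089.55 + insurance 191.39 + destination terminal 445.94 + brokerage 501.26 + duty 6674.20 + delivery 397.42 = 14299.76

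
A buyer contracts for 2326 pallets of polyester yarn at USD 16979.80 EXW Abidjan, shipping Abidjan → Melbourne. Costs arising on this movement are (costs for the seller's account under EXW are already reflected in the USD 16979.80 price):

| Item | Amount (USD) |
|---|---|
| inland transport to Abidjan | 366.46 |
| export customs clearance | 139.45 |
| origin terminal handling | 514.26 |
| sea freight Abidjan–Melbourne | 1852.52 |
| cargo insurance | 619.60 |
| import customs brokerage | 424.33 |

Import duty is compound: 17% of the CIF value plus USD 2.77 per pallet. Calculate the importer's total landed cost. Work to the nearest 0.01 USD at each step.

Total landed cost: USD 30819.70

EXW: the seller makes goods available at their premises; the buyer bears all onward costs.
CIF value = EXW price + inland to port + export clearance + origin terminal + freight + insurance = 16979.80 + 366.46 + 139.45 + 514.26 + 1852.52 + 619.60 = 20472.09
Ad valorem component: 20472.09 × 17% = 3480.26
Specific component: 2326 × 2.77 = 6443.02
Import duty = 3480.26 + 6443.02 = 9923.28
Buyer bears: inland to port 366.46 + export clearance 139.45 + origin terminal 514.26 + freight 1852.52 + insurance 619.60 + brokerage 424.33 + duty 9923.28 = 13839.90
Landed cost = invoice 16979.80 + 13839.90 = 30819.70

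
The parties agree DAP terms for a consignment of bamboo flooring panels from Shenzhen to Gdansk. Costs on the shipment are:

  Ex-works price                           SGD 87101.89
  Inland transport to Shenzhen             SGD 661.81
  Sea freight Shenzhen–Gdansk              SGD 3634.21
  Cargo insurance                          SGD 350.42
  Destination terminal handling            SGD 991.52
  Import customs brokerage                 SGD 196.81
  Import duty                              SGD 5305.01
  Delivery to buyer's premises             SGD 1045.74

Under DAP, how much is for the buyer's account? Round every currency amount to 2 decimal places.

DAP: the seller bears all costs to the named destination except import duty and clearance.
Seller's account: goods 87101.89 + inland to port 661.81 + freight 3634.21 + insurance 350.42 + destination terminal 991.52 + delivery 1045.74 = 93785.59
Buyer's account: brokerage 196.81 + duty 5305.01 = 5501.82

Buyer's account: SGD 5501.82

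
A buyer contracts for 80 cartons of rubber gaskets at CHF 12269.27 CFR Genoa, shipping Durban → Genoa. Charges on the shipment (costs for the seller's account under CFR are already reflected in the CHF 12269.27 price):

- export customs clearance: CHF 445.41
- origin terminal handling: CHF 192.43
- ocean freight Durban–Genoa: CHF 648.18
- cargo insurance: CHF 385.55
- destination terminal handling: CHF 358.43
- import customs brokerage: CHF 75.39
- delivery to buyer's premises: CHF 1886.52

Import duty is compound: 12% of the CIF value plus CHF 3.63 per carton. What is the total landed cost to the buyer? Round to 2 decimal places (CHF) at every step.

CFR: the seller pays costs through ocean freight to the destination port, but not insurance.
Already in the invoice (seller's account under CFR): export clearance, origin terminal, freight — exclude.
CIF value = CFR price + insurance = 12269.27 + 385.55 = 12654.82
Ad valorem component: 12654.82 × 12% = 1518.58
Specific component: 80 × 3.63 = 290.40
Import duty = 1518.58 + 290.40 = 1808.98
Buyer bears: insurance 385.55 + destination terminal 358.43 + brokerage 75.39 + delivery 1886.52 + duty 1808.98 = 4514.87
Landed cost = invoice 12269.27 + 4514.87 = 16784.14

Total landed cost: CHF 16784.14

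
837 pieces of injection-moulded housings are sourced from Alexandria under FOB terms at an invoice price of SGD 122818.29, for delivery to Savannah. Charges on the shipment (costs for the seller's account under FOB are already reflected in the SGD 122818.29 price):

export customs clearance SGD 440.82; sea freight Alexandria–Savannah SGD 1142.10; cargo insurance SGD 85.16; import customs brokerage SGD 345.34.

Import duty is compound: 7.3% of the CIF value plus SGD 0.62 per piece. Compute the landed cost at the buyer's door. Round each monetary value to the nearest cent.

Total landed cost: SGD 133965.16

FOB: the seller bears costs until goods are on board at the origin port; the buyer bears freight, insurance and all costs thereafter.
Already in the invoice (seller's account under FOB): export clearance — exclude.
CIF value = FOB price + freight + insurance = 122818.29 + 1142.10 + 85.16 = 124045.55
Ad valorem component: 124045.55 × 7.3% = 9055.33
Specific component: 837 × 0.62 = 518.94
Import duty = 9055.33 + 518.94 = 9574.27
Buyer bears: freight 1142.10 + insurance 85.16 + brokerage 345.34 + duty 9574.27 = 11146.87
Landed cost = invoice 122818.29 + 11146.87 = 133965.16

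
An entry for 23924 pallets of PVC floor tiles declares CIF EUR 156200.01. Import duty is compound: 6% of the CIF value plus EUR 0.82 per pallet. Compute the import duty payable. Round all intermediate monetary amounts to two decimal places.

Ad valorem component: 156200.01 × 6% = 9372.00
Specific component: 23924 × 0.82 = 19617.68
Import duty = 9372.00 + 19617.68 = 28989.68

Import duty: EUR 28989.68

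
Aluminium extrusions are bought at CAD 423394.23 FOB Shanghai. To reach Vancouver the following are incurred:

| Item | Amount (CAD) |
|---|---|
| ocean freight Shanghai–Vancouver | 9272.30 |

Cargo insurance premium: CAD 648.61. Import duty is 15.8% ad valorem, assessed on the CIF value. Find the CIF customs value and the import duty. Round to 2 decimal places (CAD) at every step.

CIF value: CAD 433315.14; import duty: CAD 68463.79

CIF = FOB price + freight + insurance
CIF = 423394.23 + 9272.30 + 648.61 = 433315.14
Import duty = 433315.14 × 15.8% = 68463.79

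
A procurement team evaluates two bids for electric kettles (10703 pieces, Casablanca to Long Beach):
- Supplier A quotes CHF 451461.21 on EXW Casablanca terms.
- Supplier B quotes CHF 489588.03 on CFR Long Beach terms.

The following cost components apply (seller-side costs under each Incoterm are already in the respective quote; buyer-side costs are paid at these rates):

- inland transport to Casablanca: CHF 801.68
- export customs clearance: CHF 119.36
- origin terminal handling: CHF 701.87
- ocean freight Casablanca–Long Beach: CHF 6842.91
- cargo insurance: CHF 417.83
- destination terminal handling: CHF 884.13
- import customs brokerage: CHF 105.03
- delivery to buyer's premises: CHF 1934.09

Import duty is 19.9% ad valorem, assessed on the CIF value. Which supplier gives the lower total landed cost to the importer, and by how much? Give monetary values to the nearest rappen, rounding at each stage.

Supplier A (EXW):
CIF value = EXW price + inland to port + export clearance + origin terminal + freight + insurance = 451461.21 + 801.68 + 119.36 + 701.87 + 6842.91 + 417.83 = 460344.86
Import duty = 460344.86 × 19.9% = 91608.63
Buyer bears (A): 801.68 + 119.36 + 701.87 + 6842.91 + 417.83 + 884.13 + 105.03 + 1934.09 = 11806.90
Landed cost (A) = invoice 451461.21 + 11806.90 + duty 91608.63 = 554876.74
Supplier B (CFR):
CIF value = CFR price + insurance = 489588.03 + 417.83 = 490005.86
Import duty = 490005.86 × 19.9% = 97511.17
Buyer bears (B): 417.83 + 884.13 + 105.03 + 1934.09 = 3341.08
Landed cost (B) = invoice 489588.03 + 3341.08 + duty 97511.17 = 590440.28
Difference = |554876.74 − 590440.28| = 35563.54

Supplier A is cheaper by CHF 35563.54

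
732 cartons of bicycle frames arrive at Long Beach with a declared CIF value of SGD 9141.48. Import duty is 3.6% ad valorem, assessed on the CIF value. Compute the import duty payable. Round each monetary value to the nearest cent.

Import duty: SGD 329.09

Import duty = 9141.48 × 3.6% = 329.09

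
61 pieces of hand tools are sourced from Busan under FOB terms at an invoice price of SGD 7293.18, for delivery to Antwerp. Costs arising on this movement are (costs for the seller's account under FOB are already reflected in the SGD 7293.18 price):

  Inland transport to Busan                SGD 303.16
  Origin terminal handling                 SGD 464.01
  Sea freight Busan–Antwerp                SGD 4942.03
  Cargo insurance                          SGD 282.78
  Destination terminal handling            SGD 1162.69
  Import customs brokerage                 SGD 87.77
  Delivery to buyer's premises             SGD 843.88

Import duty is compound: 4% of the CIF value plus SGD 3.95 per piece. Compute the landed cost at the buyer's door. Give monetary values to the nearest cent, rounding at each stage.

Total landed cost: SGD 15354.00

FOB: the seller bears costs until goods are on board at the origin port; the buyer bears freight, insurance and all costs thereafter.
Already in the invoice (seller's account under FOB): inland to port, origin terminal — exclude.
CIF value = FOB price + freight + insurance = 7293.18 + 4942.03 + 282.78 = 12517.99
Ad valorem component: 12517.99 × 4% = 500.72
Specific component: 61 × 3.95 = 240.95
Import duty = 500.72 + 240.95 = 741.67
Buyer bears: freight 4942.03 + insurance 282.78 + destination terminal 1162.69 + brokerage 87.77 + delivery 843.88 + duty 741.67 = 8060.82
Landed cost = invoice 7293.18 + 8060.82 = 15354.00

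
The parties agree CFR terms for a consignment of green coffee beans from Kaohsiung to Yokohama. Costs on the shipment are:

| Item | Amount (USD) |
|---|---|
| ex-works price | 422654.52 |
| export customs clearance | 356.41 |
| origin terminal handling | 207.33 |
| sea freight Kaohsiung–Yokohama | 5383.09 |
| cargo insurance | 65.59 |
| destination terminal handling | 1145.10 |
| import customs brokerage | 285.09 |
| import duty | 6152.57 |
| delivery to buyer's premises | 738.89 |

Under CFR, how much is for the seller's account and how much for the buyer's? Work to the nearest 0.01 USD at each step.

CFR: the seller pays costs through ocean freight to the destination port, but not insurance.
Seller's account: goods 422654.52 + export clearance 356.41 + origin terminal 207.33 + freight 5383.09 = 428601.35
Buyer's account: insurance 65.59 + destination terminal 1145.10 + brokerage 285.09 + duty 6152.57 + delivery 738.89 = 8387.24

Seller: USD 428601.35; buyer: USD 8387.24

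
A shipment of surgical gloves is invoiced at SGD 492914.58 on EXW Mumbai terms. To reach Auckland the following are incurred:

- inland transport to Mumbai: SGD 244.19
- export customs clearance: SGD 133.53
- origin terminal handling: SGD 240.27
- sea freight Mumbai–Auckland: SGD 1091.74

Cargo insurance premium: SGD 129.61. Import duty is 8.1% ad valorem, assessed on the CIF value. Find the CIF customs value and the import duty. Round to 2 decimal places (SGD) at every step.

CIF = EXW price + pre-shipment costs + freight + insurance
CIF = 492914.58 + 244.19 + 133.53 + 240.27 + 1091.74 + 129.61 = 494753.92
Import duty = 494753.92 × 8.1% = 40075.07

CIF value: SGD 494753.92; import duty: SGD 40075.07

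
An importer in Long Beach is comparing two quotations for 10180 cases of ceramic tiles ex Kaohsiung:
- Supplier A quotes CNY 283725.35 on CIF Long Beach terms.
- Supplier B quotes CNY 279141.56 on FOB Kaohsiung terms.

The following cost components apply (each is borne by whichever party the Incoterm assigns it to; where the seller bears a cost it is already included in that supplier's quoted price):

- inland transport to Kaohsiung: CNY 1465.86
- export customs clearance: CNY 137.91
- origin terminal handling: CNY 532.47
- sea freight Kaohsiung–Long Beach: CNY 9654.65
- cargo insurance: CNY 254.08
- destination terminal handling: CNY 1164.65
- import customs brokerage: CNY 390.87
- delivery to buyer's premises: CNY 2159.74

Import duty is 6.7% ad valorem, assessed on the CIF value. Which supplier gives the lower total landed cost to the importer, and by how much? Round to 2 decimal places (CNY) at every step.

Supplier A is cheaper by CNY 5681.71

Supplier A (CIF):
The CIF price already equals the CIF value: 283725.35
Import duty = 283725.35 × 6.7% = 19009.60
Buyer bears (A): 1164.65 + 390.87 + 2159.74 = 3715.26
Landed cost (A) = invoice 283725.35 + 3715.26 + duty 19009.60 = 306450.21
Supplier B (FOB):
CIF value = FOB price + freight + insurance = 279141.56 + 9654.65 + 254.08 = 289050.29
Import duty = 289050.29 × 6.7% = 19366.37
Buyer bears (B): 9654.65 + 254.08 + 1164.65 + 390.87 + 2159.74 = 13623.99
Landed cost (B) = invoice 279141.56 + 13623.99 + duty 19366.37 = 312131.92
Difference = |306450.21 − 312131.92| = 5681.71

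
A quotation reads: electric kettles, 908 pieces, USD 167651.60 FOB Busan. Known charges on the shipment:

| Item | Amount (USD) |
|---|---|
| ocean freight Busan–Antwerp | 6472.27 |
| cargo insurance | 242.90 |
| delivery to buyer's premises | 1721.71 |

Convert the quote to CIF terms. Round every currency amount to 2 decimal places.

Not relevant to the conversion: delivery — on the buyer under both terms; not part of either seller's price.
From FOB to CIF, the seller additionally bears: freight, insurance.
CIF price = 167651.60 + 6472.27 + 242.90 = 174366.77

CIF price: USD 174366.77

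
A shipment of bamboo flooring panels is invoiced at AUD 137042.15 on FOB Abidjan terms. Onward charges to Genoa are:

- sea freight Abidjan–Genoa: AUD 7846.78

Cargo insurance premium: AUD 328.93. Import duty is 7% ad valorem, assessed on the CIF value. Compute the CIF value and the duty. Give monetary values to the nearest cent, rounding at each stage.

CIF = FOB price + freight + insurance
CIF = 137042.15 + 7846.78 + 328.93 = 145217.86
Import duty = 145217.86 × 7% = 10165.25

CIF value: AUD 145217.86; import duty: AUD 10165.25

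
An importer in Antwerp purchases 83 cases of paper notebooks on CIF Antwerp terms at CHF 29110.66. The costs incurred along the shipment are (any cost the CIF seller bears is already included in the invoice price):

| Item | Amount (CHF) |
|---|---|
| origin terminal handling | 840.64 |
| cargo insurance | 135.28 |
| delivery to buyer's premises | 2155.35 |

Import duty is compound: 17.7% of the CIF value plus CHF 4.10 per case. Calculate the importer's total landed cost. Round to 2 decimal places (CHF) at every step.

Total landed cost: CHF 36758.90

CIF: the seller pays costs through ocean freight and marine insurance to the destination port.
Already in the invoice (seller's account under CIF): origin terminal, insurance — exclude.
The CIF price already equals the CIF value: 29110.66
Ad valorem component: 29110.66 × 17.7% = 5152.59
Specific component: 83 × 4.10 = 340.30
Import duty = 5152.59 + 340.30 = 5492.89
Buyer bears: delivery 2155.35 + duty 5492.89 = 7648.24
Landed cost = invoice 29110.66 + 7648.24 = 36758.90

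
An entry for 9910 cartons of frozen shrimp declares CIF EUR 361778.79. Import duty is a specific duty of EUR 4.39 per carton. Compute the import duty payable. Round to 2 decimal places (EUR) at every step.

Import duty: EUR 43504.90

Import duty = 9910 × 4.39 = 43504.90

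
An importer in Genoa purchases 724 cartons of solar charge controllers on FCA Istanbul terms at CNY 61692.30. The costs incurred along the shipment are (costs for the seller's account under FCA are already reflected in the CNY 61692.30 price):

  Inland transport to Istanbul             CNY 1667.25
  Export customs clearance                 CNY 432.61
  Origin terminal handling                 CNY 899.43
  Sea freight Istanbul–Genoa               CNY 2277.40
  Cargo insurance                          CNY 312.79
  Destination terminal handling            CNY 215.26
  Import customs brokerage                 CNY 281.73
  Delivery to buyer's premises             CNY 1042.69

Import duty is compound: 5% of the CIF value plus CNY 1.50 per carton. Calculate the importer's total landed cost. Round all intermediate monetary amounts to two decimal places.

FCA: the seller delivers export-cleared goods to the carrier; the buyer bears costs from that point.
Already in the invoice (seller's account under FCA): inland to port, export clearance — exclude.
CIF value = FCA price + origin terminal + freight + insurance = 61692.30 + 899.43 + 2277.40 + 312.79 = 65181.92
Ad valorem component: 65181.92 × 5% = 3259.10
Specific component: 724 × 1.50 = 1086.00
Import duty = 3259.10 + 1086.00 = 4345.10
Buyer bears: origin terminal 899.43 + freight 2277.40 + insurance 312.79 + destination terminal 215.26 + brokerage 281.73 + delivery 1042.69 + duty 4345.10 = 9374.40
Landed cost = invoice 61692.30 + 9374.40 = 71066.70

Total landed cost: CNY 71066.70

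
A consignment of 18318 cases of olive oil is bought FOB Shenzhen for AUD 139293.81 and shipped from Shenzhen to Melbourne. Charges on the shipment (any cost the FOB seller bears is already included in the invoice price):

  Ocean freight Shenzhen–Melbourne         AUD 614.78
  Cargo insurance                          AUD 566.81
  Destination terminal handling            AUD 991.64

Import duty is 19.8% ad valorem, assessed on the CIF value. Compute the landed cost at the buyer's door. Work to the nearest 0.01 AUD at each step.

Total landed cost: AUD 169281.17

FOB: the seller bears costs until goods are on board at the origin port; the buyer bears freight, insurance and all costs thereafter.
CIF value = FOB price + freight + insurance = 139293.81 + 614.78 + 566.81 = 140475.40
Import duty = 140475.40 × 19.8% = 27814.13
Buyer bears: freight 614.78 + insurance 566.81 + destination terminal 991.64 + duty 27814.13 = 29987.36
Landed cost = invoice 139293.81 + 29987.36 = 169281.17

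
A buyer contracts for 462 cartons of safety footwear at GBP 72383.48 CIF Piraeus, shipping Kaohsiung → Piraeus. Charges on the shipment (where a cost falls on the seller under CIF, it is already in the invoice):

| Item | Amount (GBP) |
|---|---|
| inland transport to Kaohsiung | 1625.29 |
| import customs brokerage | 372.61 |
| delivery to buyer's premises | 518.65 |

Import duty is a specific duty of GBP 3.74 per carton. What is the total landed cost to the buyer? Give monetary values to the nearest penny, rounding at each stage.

CIF: the seller pays costs through ocean freight and marine insurance to the destination port.
Already in the invoice (seller's account under CIF): inland to port — exclude.
The CIF price already equals the CIF value: 72383.48
Import duty = 462 × 3.74 = 1727.88
Buyer bears: brokerage 372.61 + delivery 518.65 + duty 1727.88 = 2619.14
Landed cost = invoice 72383.48 + 2619.14 = 75002.62

Total landed cost: GBP 75002.62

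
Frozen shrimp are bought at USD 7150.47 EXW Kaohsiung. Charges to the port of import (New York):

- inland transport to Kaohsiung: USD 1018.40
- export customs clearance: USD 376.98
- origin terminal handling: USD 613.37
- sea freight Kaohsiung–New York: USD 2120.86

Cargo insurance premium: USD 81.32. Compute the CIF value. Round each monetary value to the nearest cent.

CIF value: USD 11361.40

CIF = EXW price + pre-shipment costs + freight + insurance
CIF = 7150.47 + 1018.40 + 376.98 + 613.37 + 2120.86 + 81.32 = 11361.40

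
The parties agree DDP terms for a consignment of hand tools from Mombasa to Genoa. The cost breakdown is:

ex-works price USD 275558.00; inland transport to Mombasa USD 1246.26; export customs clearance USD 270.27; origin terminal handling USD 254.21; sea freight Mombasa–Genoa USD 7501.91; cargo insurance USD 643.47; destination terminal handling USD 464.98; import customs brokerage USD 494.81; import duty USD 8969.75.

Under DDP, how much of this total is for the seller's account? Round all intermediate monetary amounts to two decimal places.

DDP: the seller bears all costs including import duty.
Seller's account: goods 275558.00 + inland to port 1246.26 + export clearance 270.27 + origin terminal 254.21 + freight 7501.91 + insurance 643.47 + destination terminal 464.98 + brokerage 494.81 + duty 8969.75 = 295403.66
Buyer's account: 0.00

Seller's account: USD 295403.66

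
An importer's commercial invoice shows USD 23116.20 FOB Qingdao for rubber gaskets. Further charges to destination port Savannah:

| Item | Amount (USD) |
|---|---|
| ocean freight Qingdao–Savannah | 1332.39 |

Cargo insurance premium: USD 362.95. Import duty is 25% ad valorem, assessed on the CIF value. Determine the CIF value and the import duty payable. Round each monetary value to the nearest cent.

CIF value: USD 24811.54; import duty: USD 6202.89

CIF = FOB price + freight + insurance
CIF = 23116.20 + 1332.39 + 362.95 = 24811.54
Import duty = 24811.54 × 25% = 6202.89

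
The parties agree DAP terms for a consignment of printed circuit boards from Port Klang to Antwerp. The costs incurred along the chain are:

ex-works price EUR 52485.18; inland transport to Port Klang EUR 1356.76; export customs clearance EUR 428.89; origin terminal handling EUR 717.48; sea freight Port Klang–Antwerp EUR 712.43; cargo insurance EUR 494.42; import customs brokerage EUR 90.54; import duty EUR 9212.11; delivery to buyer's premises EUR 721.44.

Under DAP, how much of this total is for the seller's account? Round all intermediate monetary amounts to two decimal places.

DAP: the seller bears all costs to the named destination except import duty and clearance.
Seller's account: goods 52485.18 + inland to port 1356.76 + export clearance 428.89 + origin terminal 717.48 + freight 712.43 + insurance 494.42 + delivery 721.44 = 56916.60
Buyer's account: brokerage 90.54 + duty 9212.11 = 9302.65

Seller's account: EUR 56916.60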